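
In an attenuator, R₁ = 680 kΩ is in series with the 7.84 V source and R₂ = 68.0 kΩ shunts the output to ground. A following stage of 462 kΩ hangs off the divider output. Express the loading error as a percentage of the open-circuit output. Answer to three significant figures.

Unloaded V = 7.84 × 68.0/748.0 = 0.71273 V.
Loaded: R₂‖R_L = 59.28 kΩ, giving V = 7.84 × 59.28/739.3 = 0.62862 V.
Drop = (0.71273 − 0.62862) / 0.71273 = 11.8 %.

11.8 %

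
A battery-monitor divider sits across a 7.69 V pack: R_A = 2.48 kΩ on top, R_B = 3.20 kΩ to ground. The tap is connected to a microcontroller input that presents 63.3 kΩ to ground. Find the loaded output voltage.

V_out ≈ 4.24 V

The load sits in parallel with R_B: R_B‖R_L = (3.20 × 63.3) / (3.20 + 63.3) = 3.046 kΩ.
V_out = 7.69 × 3.046 / (2.48 + 3.046) = 7.69 × 3.046/5.526 = 4.24 V.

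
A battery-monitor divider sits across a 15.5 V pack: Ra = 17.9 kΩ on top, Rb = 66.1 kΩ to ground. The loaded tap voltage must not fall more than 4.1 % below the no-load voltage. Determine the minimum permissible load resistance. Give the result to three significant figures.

R_L(min) ≈ 329 kΩ

Output resistance R_th = Ra‖Rb = (17.9 × 66.1)/84.00 = 14.09 kΩ.
The fractional drop is R_th/(R_th + R_L); requiring this ≤ 0.0410 gives R_L ≥ R_th(1/0.0410 − 1) = 14.09 × 23.39 = 329 kΩ.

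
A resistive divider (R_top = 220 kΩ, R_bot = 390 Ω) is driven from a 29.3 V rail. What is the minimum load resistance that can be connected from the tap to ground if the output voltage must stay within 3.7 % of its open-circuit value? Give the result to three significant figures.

Output resistance R_th = R_top‖R_bot = (220000 × 390)/220400 = 389.3 Ω.
The fractional drop is R_th/(R_th + R_L); requiring this ≤ 0.0370 gives R_L ≥ R_th(1/0.0370 − 1) = 389.3 × 26.03 = 10.1 kΩ.

R_L(min) ≈ 10.1 kΩ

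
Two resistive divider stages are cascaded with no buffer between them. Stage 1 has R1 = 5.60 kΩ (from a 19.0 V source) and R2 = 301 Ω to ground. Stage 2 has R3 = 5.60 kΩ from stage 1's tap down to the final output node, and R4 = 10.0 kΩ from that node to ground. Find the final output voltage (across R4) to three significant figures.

V_out ≈ 0.610 V

Stage 2 presents R3+R4 = 15600 Ω as a load on stage 1's tap.
Stage 1's lower leg becomes R2‖(R3+R4) = 295.3 Ω, so V_mid = 19.0 × 295.3/5895 = 0.9517 V.
Stage 2 is itself unloaded: V_out = V_mid × R4/(R3+R4) = 0.9517 × 10000/15600 = 0.610 V.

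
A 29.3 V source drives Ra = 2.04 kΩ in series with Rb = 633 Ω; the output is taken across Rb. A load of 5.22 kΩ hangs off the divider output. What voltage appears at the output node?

The load sits in parallel with Rb: Rb‖R_L = (633 × 5220) / (633 + 5220) = 564.5 Ω.
V_out = 29.3 × 564.5 / (2040 + 564.5) = 29.3 × 564.5/2605 = 6.35 V.

V_out ≈ 6.35 V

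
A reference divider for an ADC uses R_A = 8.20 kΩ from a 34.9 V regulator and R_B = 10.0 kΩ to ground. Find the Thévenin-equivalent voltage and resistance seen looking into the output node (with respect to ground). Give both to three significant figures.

V_th = 19.2 V, R_th = 4.51 kΩ

V_th is the open-circuit tap voltage: 34.9 × 10.0/(8.20 + 10.0) = 19.2 V.
With the supply zeroed, R_A and R_B appear in parallel from the tap: R_th = R_A‖R_B = (8.20 × 10.0)/18.20 = 4.51 kΩ.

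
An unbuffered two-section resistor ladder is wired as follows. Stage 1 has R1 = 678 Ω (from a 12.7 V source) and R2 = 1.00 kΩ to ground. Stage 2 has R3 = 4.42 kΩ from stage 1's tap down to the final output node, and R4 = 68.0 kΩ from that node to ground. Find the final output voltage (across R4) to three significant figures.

V_out ≈ 7.07 V

Stage 2 presents R3+R4 = 72420 Ω as a load on stage 1's tap.
Stage 1's lower leg becomes R2‖(R3+R4) = 986.4 Ω, so V_mid = 12.7 × 986.4/1664 = 7.527 V.
Stage 2 is itself unloaded: V_out = V_mid × R4/(R3+R4) = 7.527 × 68000/72420 = 7.07 V.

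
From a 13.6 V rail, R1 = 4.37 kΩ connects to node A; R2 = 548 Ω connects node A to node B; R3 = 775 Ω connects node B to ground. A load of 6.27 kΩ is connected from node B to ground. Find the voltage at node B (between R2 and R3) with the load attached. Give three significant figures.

V ≈ 1.67 V

At node B, R3 is in parallel with the load: R3‖R_L = 689.7 Ω.
Below node A the resistance is R2 + (R3‖R_L) = 1238 Ω, so V_A = 13.6 × 1238/5608 = 3.002 V.
Then V_B = V_A × (R3‖R_L)/(R2 + R3‖R_L) = 3.002 × 689.7/1238 = 1.67 V.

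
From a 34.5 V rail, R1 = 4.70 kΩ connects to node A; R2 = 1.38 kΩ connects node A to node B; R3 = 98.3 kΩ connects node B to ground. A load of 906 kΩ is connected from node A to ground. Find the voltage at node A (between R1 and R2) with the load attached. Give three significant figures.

V ≈ 32.8 V

Below node A the series string R2+R3 = 99.68 kΩ sits in parallel with the 906 kΩ load: 89.80 kΩ.
V_A = 34.5 × 89.80/(4.70 + 89.80) = 32.8 V.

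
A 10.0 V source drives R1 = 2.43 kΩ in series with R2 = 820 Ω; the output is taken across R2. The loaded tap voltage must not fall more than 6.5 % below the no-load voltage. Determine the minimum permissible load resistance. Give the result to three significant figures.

Output resistance R_th = R1‖R2 = (2430 × 820)/3250 = 613.1 Ω.
The fractional drop is R_th/(R_th + R_L); requiring this ≤ 0.0650 gives R_L ≥ R_th(1/0.0650 − 1) = 613.1 × 14.38 = 8.82 kΩ.

R_L(min) ≈ 8.82 kΩ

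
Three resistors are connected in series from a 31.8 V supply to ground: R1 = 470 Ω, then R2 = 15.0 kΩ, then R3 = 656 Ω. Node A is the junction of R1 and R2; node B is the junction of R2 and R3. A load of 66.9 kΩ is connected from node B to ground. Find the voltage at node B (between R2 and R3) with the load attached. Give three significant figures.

At node B, R3 is in parallel with the load: R3‖R_L = 649.6 Ω.
Below node A the resistance is R2 + (R3‖R_L) = 15650 Ω, so V_A = 31.8 × 15650/16120 = 30.87 V.
Then V_B = V_A × (R3‖R_L)/(R2 + R3‖R_L) = 30.87 × 649.6/15650 = 1.28 V.

V ≈ 1.28 V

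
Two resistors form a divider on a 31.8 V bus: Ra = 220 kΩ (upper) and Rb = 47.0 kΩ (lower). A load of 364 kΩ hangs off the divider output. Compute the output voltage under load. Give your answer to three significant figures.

V_out ≈ 5.06 V

The load sits in parallel with Rb: Rb‖R_L = (47.0 × 364) / (47.0 + 364) = 41.63 kΩ.
V_out = 31.8 × 41.63 / (220 + 41.63) = 31.8 × 41.63/261.6 = 5.06 V.
(Unloaded it would have been 5.60 V.)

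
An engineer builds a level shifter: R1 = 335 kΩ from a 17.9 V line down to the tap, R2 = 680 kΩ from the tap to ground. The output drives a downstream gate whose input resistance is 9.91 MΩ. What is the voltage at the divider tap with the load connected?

The load sits in parallel with R2: R2‖R_L = (680 × 9910) / (680 + 9910) = 636.3 kΩ.
V_out = 17.9 × 636.3 / (335 + 636.3) = 17.9 × 636.3/971.3 = 11.7 V.
(Unloaded it would have been 12.0 V.)

V_out ≈ 11.7 V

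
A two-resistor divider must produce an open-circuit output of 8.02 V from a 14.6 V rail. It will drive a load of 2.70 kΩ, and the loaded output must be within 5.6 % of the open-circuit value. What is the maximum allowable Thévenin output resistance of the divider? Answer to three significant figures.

Loading drop = R_th/(R_th + R_L) ≤ 0.0560, so R_th ≤ R_L · ε/(1−ε) = 2.70 kΩ × 0.0560/0.9440 = 160 Ω.

R_th ≤ 160 Ω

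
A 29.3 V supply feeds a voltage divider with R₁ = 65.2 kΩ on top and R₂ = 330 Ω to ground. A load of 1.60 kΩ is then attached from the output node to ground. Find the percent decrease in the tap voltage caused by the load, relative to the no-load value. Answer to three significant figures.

17.0 %

Unloaded V = 29.3 × 330/65530 = 0.1476 V.
Loaded: R₂‖R_L = 273.6 Ω, giving V = 29.3 × 273.6/65470 = 0.1224 V.
Drop = (0.1476 − 0.1224) / 0.1476 = 17.0 %.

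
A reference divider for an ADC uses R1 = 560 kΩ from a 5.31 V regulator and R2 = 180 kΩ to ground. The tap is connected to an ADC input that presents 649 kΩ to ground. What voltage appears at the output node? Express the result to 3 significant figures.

V_out ≈ 1.07 V

The load sits in parallel with R2: R2‖R_L = (180 × 649) / (180 + 649) = 140.9 kΩ.
V_out = 5.31 × 140.9 / (560 + 140.9) = 5.31 × 140.9/700.9 = 1.07 V.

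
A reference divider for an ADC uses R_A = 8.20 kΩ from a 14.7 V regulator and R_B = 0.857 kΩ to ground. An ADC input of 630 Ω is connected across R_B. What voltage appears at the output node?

The load sits in parallel with R_B: R_B‖R_L = (857 × 630) / (857 + 630) = 363.1 Ω.
V_out = 14.7 × 363.1 / (8200 + 363.1) = 14.7 × 363.1/8563 = 0.623 V.

V_out ≈ 0.623 V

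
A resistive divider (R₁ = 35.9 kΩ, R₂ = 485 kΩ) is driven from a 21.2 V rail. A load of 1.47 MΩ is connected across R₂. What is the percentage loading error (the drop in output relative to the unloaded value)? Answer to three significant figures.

The divider's output (Thévenin) resistance is R₁‖R₂ = 33.43 kΩ.
Fractional drop under load = R_th/(R_th + R_L) = 33.43 / (33.43 + 1470) = 0.02223.
So the output falls by 2.22 %.

2.22 %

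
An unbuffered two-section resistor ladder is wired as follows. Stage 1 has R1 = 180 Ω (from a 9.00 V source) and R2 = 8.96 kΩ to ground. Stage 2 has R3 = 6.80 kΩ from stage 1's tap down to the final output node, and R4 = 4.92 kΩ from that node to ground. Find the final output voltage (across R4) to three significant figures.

Stage 2 presents R3+R4 = 11720 Ω as a load on stage 1's tap.
Stage 1's lower leg becomes R2‖(R3+R4) = 5078 Ω, so V_mid = 9.00 × 5078/5258 = 8.692 V.
Stage 2 is itself unloaded: V_out = V_mid × R4/(R3+R4) = 8.692 × 4920/11720 = 3.65 V.

V_out ≈ 3.65 V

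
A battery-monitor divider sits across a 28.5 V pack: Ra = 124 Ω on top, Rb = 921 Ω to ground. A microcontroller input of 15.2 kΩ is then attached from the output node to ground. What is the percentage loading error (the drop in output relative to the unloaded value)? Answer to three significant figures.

The divider's output (Thévenin) resistance is Ra‖Rb = 109.3 Ω.
Fractional drop under load = R_th/(R_th + R_L) = 109.3 / (109.3 + 15200) = 0.007139.
So the output falls by 0.714 %.

0.714 %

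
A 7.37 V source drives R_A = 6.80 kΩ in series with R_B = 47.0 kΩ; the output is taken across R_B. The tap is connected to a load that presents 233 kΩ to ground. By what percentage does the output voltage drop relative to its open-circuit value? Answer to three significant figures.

2.49 %

The divider's output (Thévenin) resistance is R_A‖R_B = 5.941 kΩ.
Fractional drop under load = R_th/(R_th + R_L) = 5.941 / (5.941 + 233) = 0.02486.
So the output falls by 2.49 %.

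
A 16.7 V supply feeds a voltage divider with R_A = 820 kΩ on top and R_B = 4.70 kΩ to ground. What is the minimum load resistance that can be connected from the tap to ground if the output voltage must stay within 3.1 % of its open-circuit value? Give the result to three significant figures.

Output resistance R_th = R_A‖R_B = (820 × 4.70)/824.7 = 4.673 kΩ.
The fractional drop is R_th/(R_th + R_L); requiring this ≤ 0.0310 gives R_L ≥ R_th(1/0.0310 − 1) = 4.673 × 31.26 = 146 kΩ.

R_L(min) ≈ 146 kΩ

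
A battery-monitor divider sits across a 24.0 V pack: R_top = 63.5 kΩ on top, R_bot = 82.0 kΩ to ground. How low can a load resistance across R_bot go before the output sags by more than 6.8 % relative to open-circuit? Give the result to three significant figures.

Output resistance R_th = R_top‖R_bot = (63.5 × 82.0)/145.5 = 35.79 kΩ.
The fractional drop is R_th/(R_th + R_L); requiring this ≤ 0.0680 gives R_L ≥ R_th(1/0.0680 − 1) = 35.79 × 13.71 = 490 kΩ.

R_L(min) ≈ 490 kΩ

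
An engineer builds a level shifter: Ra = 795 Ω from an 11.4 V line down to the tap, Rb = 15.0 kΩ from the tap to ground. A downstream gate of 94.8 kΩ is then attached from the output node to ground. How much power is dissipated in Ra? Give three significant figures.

Total resistance from the source is Ra + (Rb‖R_L) = 13750 Ω, so I = 11.4/13750 Ω = 0.8293 mA.
P = I²·Ra = (0.8293 mA)² × 795 Ω = 0.547 mW.

P ≈ 0.547 mW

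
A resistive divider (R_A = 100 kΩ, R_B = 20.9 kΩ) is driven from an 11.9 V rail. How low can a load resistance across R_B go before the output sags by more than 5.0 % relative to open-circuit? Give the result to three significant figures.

R_L(min) ≈ 328 kΩ

Output resistance R_th = R_A‖R_B = (100 × 20.9)/120.9 = 17.29 kΩ.
The fractional drop is R_th/(R_th + R_L); requiring this ≤ 0.0500 gives R_L ≥ R_th(1/0.0500 − 1) = 17.29 × 19.00 = 328 kΩ.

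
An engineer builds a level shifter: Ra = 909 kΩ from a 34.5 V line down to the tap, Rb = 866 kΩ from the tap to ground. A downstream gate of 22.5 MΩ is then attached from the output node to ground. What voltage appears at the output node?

The load sits in parallel with Rb: Rb‖R_L = (866 × 22500) / (866 + 22500) = 833.9 kΩ.
V_out = 34.5 × 833.9 / (909 + 833.9) = 34.5 × 833.9/1743 = 16.5 V.

V_out ≈ 16.5 V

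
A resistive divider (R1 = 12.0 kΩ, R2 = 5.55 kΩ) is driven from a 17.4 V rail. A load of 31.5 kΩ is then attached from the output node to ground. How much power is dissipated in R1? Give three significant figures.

Total resistance from the source is R1 + (R2‖R_L) = 16.72 kΩ, so I = 17.4/16.72 kΩ = 1.041 mA.
P = I²·R1 = (1.041 mA)² × 12.0 kΩ = 13.0 mW.

P ≈ 13.0 mW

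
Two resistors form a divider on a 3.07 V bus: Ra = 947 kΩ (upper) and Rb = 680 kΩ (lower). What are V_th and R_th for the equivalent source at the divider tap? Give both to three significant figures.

V_th is the open-circuit tap voltage: 3.07 × 680/(947 + 680) = 1.28 V.
With the supply zeroed, Ra and Rb appear in parallel from the tap: R_th = Ra‖Rb = (947 × 680)/1627 = 396 kΩ.

V_th = 1.28 V, R_th = 396 kΩ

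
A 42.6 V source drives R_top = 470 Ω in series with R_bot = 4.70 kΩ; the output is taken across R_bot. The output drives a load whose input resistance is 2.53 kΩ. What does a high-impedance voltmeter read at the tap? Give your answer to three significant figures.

The load sits in parallel with R_bot: R_bot‖R_L = (4700 × 2530) / (4700 + 2530) = 1645 Ω.
V_out = 42.6 × 1645 / (470 + 1645) = 42.6 × 1645/2115 = 33.1 V.

V_out ≈ 33.1 V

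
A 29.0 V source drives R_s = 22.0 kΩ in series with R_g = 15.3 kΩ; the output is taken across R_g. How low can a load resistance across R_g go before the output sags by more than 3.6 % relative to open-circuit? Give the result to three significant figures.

Output resistance R_th = R_s‖R_g = (22.0 × 15.3)/37.30 = 9.024 kΩ.
The fractional drop is R_th/(R_th + R_L); requiring this ≤ 0.0360 gives R_L ≥ R_th(1/0.0360 − 1) = 9.024 × 26.78 = 242 kΩ.

R_L(min) ≈ 242 kΩ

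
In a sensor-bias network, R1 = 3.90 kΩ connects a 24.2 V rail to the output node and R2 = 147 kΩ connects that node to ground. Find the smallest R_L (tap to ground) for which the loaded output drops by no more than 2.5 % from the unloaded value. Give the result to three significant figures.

R_L(min) ≈ 148 kΩ

Output resistance R_th = R1‖R2 = (3.90 × 147)/150.9 = 3.799 kΩ.
The fractional drop is R_th/(R_th + R_L); requiring this ≤ 0.0250 gives R_L ≥ R_th(1/0.0250 − 1) = 3.799 × 39.00 = 148 kΩ.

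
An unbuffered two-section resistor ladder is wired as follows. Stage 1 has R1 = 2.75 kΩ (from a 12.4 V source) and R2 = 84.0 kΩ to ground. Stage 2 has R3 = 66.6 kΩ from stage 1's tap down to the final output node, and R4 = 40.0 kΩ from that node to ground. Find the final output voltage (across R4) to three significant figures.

V_out ≈ 4.40 V

Stage 2 presents R3+R4 = 106.6 kΩ as a load on stage 1's tap.
Stage 1's lower leg becomes R2‖(R3+R4) = 46.98 kΩ, so V_mid = 12.4 × 46.98/49.73 = 11.71 V.
Stage 2 is itself unloaded: V_out = V_mid × R4/(R3+R4) = 11.71 × 40.0/106.6 = 4.40 V.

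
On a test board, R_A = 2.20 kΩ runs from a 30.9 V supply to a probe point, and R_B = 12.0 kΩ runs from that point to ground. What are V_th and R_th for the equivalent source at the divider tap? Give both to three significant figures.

V_th is the open-circuit tap voltage: 30.9 × 12.0/(2.20 + 12.0) = 26.1 V.
With the supply zeroed, R_A and R_B appear in parallel from the tap: R_th = R_A‖R_B = (2.20 × 12.0)/14.20 = 1.86 kΩ.

V_th = 26.1 V, R_th = 1.86 kΩ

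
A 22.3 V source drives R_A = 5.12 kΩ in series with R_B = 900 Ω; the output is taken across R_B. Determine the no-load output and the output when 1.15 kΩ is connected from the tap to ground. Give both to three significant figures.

Unloaded: 3.33 V; loaded: 2.00 V

Open-circuit: V = 22.3 × 900/(5120 + 900) = 3.33 V.
With the load, R_B becomes R_B‖R_L = 504.9 Ω, so V = 22.3 × 504.9/5625 = 2.00 V.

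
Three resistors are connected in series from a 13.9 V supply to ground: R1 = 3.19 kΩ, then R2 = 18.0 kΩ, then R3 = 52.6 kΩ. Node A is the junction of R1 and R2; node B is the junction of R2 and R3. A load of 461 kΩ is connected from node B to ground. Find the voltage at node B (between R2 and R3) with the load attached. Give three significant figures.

V ≈ 9.59 V

At node B, R3 is in parallel with the load: R3‖R_L = 47.21 kΩ.
Below node A the resistance is R2 + (R3‖R_L) = 65.21 kΩ, so V_A = 13.9 × 65.21/68.40 = 13.25 V.
Then V_B = V_A × (R3‖R_L)/(R2 + R3‖R_L) = 13.25 × 47.21/65.21 = 9.59 V.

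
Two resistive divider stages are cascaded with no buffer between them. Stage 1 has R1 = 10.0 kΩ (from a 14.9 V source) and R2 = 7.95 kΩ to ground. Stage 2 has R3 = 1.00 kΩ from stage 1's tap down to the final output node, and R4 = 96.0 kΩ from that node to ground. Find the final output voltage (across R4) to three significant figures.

V_out ≈ 6.25 V

Stage 2 presents R3+R4 = 97.00 kΩ as a load on stage 1's tap.
Stage 1's lower leg becomes R2‖(R3+R4) = 7.348 kΩ, so V_mid = 14.9 × 7.348/17.35 = 6.311 V.
Stage 2 is itself unloaded: V_out = V_mid × R4/(R3+R4) = 6.311 × 96.0/97.00 = 6.25 V.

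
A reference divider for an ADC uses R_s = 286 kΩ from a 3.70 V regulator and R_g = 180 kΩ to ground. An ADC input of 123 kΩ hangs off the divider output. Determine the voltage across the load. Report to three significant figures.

V_out ≈ 0.753 V

The load sits in parallel with R_g: R_g‖R_L = (180 × 123) / (180 + 123) = 73.07 kΩ.
V_out = 3.70 × 73.07 / (286 + 73.07) = 3.70 × 73.07/359.1 = 0.753 V.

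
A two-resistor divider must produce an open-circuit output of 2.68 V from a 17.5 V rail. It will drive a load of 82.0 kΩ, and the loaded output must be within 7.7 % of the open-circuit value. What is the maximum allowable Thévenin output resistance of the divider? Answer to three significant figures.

R_th ≤ 6.84 kΩ

Loading drop = R_th/(R_th + R_L) ≤ 0.0770, so R_th ≤ R_L · ε/(1−ε) = 82.0 kΩ × 0.0770/0.9230 = 6.84 kΩ.
(Any R1, R2 with R2/(R1+R2) = 0.153 and R1‖R2 ≤ 6.84 kΩ will meet the spec.)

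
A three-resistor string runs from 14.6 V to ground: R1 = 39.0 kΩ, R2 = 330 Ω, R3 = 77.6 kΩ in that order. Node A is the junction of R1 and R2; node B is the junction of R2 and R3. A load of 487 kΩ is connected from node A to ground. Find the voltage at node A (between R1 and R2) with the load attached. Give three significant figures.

V ≈ 9.24 V

Below node A the series string R2+R3 = 77930 Ω sits in parallel with the 487000 Ω load: 67180 Ω.
V_A = 14.6 × 67180/(39000 + 67180) = 9.24 V.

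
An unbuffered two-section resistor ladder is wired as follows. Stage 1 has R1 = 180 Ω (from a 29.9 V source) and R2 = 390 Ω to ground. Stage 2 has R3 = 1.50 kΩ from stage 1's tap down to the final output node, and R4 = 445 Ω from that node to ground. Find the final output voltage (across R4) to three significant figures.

V_out ≈ 4.40 V

Stage 2 presents R3+R4 = 1945 Ω as a load on stage 1's tap.
Stage 1's lower leg becomes R2‖(R3+R4) = 324.9 Ω, so V_mid = 29.9 × 324.9/504.9 = 19.24 V.
Stage 2 is itself unloaded: V_out = V_mid × R4/(R3+R4) = 19.24 × 445/1945 = 4.40 V.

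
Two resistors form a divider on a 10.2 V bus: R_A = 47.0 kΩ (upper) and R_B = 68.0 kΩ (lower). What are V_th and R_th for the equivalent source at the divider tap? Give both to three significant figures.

V_th = 6.03 V, R_th = 27.8 kΩ

V_th is the open-circuit tap voltage: 10.2 × 68.0/(47.0 + 68.0) = 6.03 V.
With the supply zeroed, R_A and R_B appear in parallel from the tap: R_th = R_A‖R_B = (47.0 × 68.0)/115.0 = 27.8 kΩ.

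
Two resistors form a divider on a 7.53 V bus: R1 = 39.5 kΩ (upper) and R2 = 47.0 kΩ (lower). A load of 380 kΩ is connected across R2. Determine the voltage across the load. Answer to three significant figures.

The load sits in parallel with R2: R2‖R_L = (47.0 × 380) / (47.0 + 380) = 41.83 kΩ.
V_out = 7.53 × 41.83 / (39.5 + 41.83) = 7.53 × 41.83/81.33 = 3.87 V.

V_out ≈ 3.87 V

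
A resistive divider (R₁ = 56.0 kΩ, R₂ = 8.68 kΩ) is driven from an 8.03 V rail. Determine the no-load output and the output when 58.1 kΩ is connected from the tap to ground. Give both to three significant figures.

Open-circuit: V = 8.03 × 8.68/(56.0 + 8.68) = 1.08 V.
With the load, R₂ becomes R₂‖R_L = 7.552 kΩ, so V = 8.03 × 7.552/63.55 = 0.954 V.

Unloaded: 1.08 V; loaded: 0.954 V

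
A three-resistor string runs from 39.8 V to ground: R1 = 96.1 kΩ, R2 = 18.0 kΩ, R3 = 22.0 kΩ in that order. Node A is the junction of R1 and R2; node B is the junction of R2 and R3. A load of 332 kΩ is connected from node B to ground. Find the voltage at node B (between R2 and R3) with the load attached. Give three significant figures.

V ≈ 6.09 V

At node B, R3 is in parallel with the load: R3‖R_L = 20.63 kΩ.
Below node A the resistance is R2 + (R3‖R_L) = 38.63 kΩ, so V_A = 39.8 × 38.63/134.7 = 11.41 V.
Then V_B = V_A × (R3‖R_L)/(R2 + R3‖R_L) = 11.41 × 20.63/38.63 = 6.09 V.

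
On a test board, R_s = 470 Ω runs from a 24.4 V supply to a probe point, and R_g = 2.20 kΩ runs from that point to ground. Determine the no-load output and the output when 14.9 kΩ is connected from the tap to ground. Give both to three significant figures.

Open-circuit: V = 24.4 × 2200/(470 + 2200) = 20.1 V.
With the load, R_g becomes R_g‖R_L = 1917 Ω, so V = 24.4 × 1917/2387 = 19.6 V.

Unloaded: 20.1 V; loaded: 19.6 V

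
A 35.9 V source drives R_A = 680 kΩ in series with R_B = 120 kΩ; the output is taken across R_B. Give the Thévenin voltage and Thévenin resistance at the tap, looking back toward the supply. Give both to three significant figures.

V_th = 5.38 V, R_th = 102 kΩ

V_th is the open-circuit tap voltage: 35.9 × 120/(680 + 120) = 5.38 V.
With the supply zeroed, R_A and R_B appear in parallel from the tap: R_th = R_A‖R_B = (680 × 120)/800.0 = 102 kΩ.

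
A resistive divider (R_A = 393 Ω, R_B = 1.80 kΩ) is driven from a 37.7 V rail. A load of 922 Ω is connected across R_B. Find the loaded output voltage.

V_out ≈ 22.9 V

The load sits in parallel with R_B: R_B‖R_L = (1800 × 922) / (1800 + 922) = 609.7 Ω.
V_out = 37.7 × 609.7 / (393 + 609.7) = 37.7 × 609.7/1003 = 22.9 V.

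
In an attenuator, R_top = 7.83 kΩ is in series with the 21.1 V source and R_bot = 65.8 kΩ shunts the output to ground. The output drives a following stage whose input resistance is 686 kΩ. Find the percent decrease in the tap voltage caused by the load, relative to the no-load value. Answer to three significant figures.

1.01 %

The divider's output (Thévenin) resistance is R_top‖R_bot = 6.997 kΩ.
Fractional drop under load = R_th/(R_th + R_L) = 6.997 / (6.997 + 686) = 0.01010.
So the output falls by 1.01 %.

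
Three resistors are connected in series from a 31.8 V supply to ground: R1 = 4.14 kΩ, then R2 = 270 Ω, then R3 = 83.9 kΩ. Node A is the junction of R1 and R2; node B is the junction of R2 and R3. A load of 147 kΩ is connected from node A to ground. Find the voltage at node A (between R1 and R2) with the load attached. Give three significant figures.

V ≈ 29.5 V

Below node A the series string R2+R3 = 84170 Ω sits in parallel with the 147000 Ω load: 53520 Ω.
V_A = 31.8 × 53520/(4140 + 53520) = 29.5 V.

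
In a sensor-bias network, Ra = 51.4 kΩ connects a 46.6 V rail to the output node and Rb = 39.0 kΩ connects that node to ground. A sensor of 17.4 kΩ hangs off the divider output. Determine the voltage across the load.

V_out ≈ 8.84 V

The load sits in parallel with Rb: Rb‖R_L = (39.0 × 17.4) / (39.0 + 17.4) = 12.03 kΩ.
V_out = 46.6 × 12.03 / (51.4 + 12.03) = 46.6 × 12.03/63.43 = 8.84 V.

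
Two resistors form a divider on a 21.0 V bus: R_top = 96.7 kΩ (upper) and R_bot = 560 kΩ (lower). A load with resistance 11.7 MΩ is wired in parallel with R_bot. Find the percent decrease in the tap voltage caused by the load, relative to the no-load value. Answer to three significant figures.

0.700 %

The divider's output (Thévenin) resistance is R_top‖R_bot = 82.46 kΩ.
Fractional drop under load = R_th/(R_th + R_L) = 82.46 / (82.46 + 11700) = 0.006999.
So the output falls by 0.700 %.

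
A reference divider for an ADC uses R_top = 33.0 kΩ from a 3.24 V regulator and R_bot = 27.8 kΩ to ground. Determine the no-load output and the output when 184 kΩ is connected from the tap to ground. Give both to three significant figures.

Unloaded: 1.48 V; loaded: 1.37 V

Open-circuit: V = 3.24 × 27.8/(33.0 + 27.8) = 1.48 V.
With the load, R_bot becomes R_bot‖R_L = 24.15 kΩ, so V = 3.24 × 24.15/57.15 = 1.37 V.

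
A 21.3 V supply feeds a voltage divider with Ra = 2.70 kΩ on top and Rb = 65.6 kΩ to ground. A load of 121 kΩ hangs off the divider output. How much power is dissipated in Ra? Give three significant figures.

P ≈ 0.599 mW

Total resistance from the source is Ra + (Rb‖R_L) = 45.24 kΩ, so I = 21.3/45.24 kΩ = 0.4708 mA.
P = I²·Ra = (0.4708 mA)² × 2.70 kΩ = 0.599 mW.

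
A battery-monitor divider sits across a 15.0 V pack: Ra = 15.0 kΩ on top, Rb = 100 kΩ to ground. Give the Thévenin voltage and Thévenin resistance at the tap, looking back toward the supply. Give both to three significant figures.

V_th = 13.0 V, R_th = 13.0 kΩ

V_th is the open-circuit tap voltage: 15.0 × 100/(15.0 + 100) = 13.0 V.
With the supply zeroed, Ra and Rb appear in parallel from the tap: R_th = Ra‖Rb = (15.0 × 100)/115.0 = 13.0 kΩ.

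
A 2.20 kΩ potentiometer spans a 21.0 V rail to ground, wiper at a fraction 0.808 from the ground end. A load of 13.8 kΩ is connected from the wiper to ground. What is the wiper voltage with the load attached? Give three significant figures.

V ≈ 16.6 V

The wiper splits the pot into (1−α)R = 422.4 Ω above and αR = 1778 Ω below.
Lower section ‖ load = 1575 Ω.
V_wiper = 21.0 × 1575/(422.4 + 1575) = 16.6 V.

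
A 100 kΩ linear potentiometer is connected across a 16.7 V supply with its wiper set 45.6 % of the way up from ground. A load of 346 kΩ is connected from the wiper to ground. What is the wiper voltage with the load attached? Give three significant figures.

The wiper splits the pot into (1−α)R = 54.40 kΩ above and αR = 45.60 kΩ below.
Lower section ‖ load = 40.29 kΩ.
V_wiper = 16.7 × 40.29/(54.40 + 40.29) = 7.11 V.

V ≈ 7.11 V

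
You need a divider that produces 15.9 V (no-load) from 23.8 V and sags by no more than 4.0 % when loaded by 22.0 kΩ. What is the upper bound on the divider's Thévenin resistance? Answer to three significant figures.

Loading drop = R_th/(R_th + R_L) ≤ 0.0400, so R_th ≤ R_L · ε/(1−ε) = 22.0 kΩ × 0.0400/0.9600 = 917 Ω.
(Any R1, R2 with R2/(R1+R2) = 0.668 and R1‖R2 ≤ 917 Ω will meet the spec.)

R_th ≤ 917 Ω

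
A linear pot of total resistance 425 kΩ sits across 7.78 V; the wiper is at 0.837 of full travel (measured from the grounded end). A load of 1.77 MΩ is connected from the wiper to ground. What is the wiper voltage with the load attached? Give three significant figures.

V ≈ 6.31 V

The wiper splits the pot into (1−α)R = 69.28 kΩ above and αR = 355.7 kΩ below.
Lower section ‖ load = 296.2 kΩ.
V_wiper = 7.78 × 296.2/(69.28 + 296.2) = 6.31 V.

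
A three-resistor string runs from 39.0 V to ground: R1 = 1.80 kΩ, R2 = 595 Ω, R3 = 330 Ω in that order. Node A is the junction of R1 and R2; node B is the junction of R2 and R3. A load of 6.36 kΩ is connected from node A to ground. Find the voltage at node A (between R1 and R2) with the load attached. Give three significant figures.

V ≈ 12.1 V

Below node A the series string R2+R3 = 925.0 Ω sits in parallel with the 6360 Ω load: 807.5 Ω.
V_A = 39.0 × 807.5/(1800 + 807.5) = 12.1 V.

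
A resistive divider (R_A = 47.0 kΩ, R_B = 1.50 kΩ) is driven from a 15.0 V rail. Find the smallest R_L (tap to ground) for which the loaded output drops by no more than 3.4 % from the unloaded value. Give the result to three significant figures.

Output resistance R_th = R_A‖R_B = (47.0 × 1.50)/48.50 = 1.454 kΩ.
The fractional drop is R_th/(R_th + R_L); requiring this ≤ 0.0340 gives R_L ≥ R_th(1/0.0340 − 1) = 1.454 × 28.41 = 41.3 kΩ.

R_L(min) ≈ 41.3 kΩ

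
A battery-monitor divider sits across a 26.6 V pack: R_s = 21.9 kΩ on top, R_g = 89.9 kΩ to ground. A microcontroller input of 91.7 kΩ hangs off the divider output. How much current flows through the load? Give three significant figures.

I_L ≈ 0.196 mA

R_g‖R_L = 45.40 kΩ; V_out = 26.6 × 45.40/67.30 = 17.94 V.
I_L = V_out / R_L = 17.94 / 91.7 kΩ = 0.196 mA.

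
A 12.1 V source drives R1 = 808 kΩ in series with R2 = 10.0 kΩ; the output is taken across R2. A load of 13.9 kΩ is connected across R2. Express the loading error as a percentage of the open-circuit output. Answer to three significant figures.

The divider's output (Thévenin) resistance is R1‖R2 = 9.878 kΩ.
Fractional drop under load = R_th/(R_th + R_L) = 9.878 / (9.878 + 13.9) = 0.4154.
So the output falls by 41.5 %.

41.5 %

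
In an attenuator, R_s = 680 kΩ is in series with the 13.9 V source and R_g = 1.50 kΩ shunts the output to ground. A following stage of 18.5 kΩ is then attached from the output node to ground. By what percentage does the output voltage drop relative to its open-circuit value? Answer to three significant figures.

7.48 %

The divider's output (Thévenin) resistance is R_s‖R_g = 1.497 kΩ.
Fractional drop under load = R_th/(R_th + R_L) = 1.497 / (1.497 + 18.5) = 0.07485.
So the output falls by 7.48 %.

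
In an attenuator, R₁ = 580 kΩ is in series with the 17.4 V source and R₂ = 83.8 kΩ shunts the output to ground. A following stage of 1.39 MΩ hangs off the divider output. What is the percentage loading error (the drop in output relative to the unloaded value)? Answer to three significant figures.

The divider's output (Thévenin) resistance is R₁‖R₂ = 73.22 kΩ.
Fractional drop under load = R_th/(R_th + R_L) = 73.22 / (73.22 + 1390) = 0.05004.
So the output falls by 5.00 %.

5.00 %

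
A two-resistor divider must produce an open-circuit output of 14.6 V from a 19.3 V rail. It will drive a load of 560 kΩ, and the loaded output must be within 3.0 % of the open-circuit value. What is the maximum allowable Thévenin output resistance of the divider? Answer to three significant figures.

Loading drop = R_th/(R_th + R_L) ≤ 0.0300, so R_th ≤ R_L · ε/(1−ε) = 560 kΩ × 0.0300/0.9700 = 17.3 kΩ.
(Any R1, R2 with R2/(R1+R2) = 0.756 and R1‖R2 ≤ 17.3 kΩ will meet the spec.)

R_th ≤ 17.3 kΩ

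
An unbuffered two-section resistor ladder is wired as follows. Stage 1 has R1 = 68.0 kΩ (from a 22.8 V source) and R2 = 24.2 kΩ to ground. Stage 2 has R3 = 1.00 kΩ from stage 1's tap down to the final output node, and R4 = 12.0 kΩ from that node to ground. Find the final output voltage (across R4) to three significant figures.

V_out ≈ 2.33 V

Stage 2 presents R3+R4 = 13.00 kΩ as a load on stage 1's tap.
Stage 1's lower leg becomes R2‖(R3+R4) = 8.457 kΩ, so V_mid = 22.8 × 8.457/76.46 = 2.522 V.
Stage 2 is itself unloaded: V_out = V_mid × R4/(R3+R4) = 2.522 × 12.0/13.00 = 2.33 V.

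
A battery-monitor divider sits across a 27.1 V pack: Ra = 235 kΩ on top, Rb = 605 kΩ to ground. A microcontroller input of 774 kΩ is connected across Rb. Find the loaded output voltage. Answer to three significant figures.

The load sits in parallel with Rb: Rb‖R_L = (605 × 774) / (605 + 774) = 339.6 kΩ.
V_out = 27.1 × 339.6 / (235 + 339.6) = 27.1 × 339.6/574.6 = 16.0 V.
(Unloaded it would have been 19.5 V.)

V_out ≈ 16.0 V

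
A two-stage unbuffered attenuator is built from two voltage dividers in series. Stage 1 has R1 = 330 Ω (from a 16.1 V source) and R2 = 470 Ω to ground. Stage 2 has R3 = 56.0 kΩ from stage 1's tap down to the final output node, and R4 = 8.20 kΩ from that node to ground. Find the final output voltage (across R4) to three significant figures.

V_out ≈ 1.20 V

Stage 2 presents R3+R4 = 64200 Ω as a load on stage 1's tap.
Stage 1's lower leg becomes R2‖(R3+R4) = 466.6 Ω, so V_mid = 16.1 × 466.6/796.6 = 9.430 V.
Stage 2 is itself unloaded: V_out = V_mid × R4/(R3+R4) = 9.430 × 8200/64200 = 1.20 V.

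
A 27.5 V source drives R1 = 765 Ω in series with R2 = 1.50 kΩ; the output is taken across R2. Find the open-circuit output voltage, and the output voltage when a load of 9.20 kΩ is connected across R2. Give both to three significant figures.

Unloaded: 18.2 V; loaded: 17.3 V

Open-circuit: V = 27.5 × 1500/(765 + 1500) = 18.2 V.
With the load, R2 becomes R2‖R_L = 1290 Ω, so V = 27.5 × 1290/2055 = 17.3 V.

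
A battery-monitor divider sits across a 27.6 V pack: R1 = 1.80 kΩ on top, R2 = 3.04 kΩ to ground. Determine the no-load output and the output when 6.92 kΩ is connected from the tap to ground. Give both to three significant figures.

Unloaded: 17.3 V; loaded: 14.9 V

Open-circuit: V = 27.6 × 3.04/(1.80 + 3.04) = 17.3 V.
With the load, R2 becomes R2‖R_L = 2.112 kΩ, so V = 27.6 × 2.112/3.912 = 14.9 V.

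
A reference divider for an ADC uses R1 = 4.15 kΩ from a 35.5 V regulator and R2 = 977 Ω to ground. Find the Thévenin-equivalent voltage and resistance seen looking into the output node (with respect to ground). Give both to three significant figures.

V_th is the open-circuit tap voltage: 35.5 × 977/(4150 + 977) = 6.76 V.
With the supply zeroed, R1 and R2 appear in parallel from the tap: R_th = R1‖R2 = (4150 × 977)/5127 = 791 Ω.

V_th = 6.76 V, R_th = 791 Ω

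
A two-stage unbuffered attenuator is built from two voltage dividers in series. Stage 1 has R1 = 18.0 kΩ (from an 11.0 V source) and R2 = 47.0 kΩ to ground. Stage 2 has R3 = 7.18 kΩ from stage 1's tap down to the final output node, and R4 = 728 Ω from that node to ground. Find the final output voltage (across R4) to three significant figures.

V_out ≈ 0.277 V

Stage 2 presents R3+R4 = 7908 Ω as a load on stage 1's tap.
Stage 1's lower leg becomes R2‖(R3+R4) = 6769 Ω, so V_mid = 11.0 × 6769/24770 = 3.006 V.
Stage 2 is itself unloaded: V_out = V_mid × R4/(R3+R4) = 3.006 × 728/7908 = 0.277 V.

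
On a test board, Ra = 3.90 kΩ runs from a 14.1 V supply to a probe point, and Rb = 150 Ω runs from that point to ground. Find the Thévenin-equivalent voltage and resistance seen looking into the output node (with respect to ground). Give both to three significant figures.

V_th is the open-circuit tap voltage: 14.1 × 150/(3900 + 150) = 0.522 V.
With the supply zeroed, Ra and Rb appear in parallel from the tap: R_th = Ra‖Rb = (3900 × 150)/4050 = 144 Ω.

V_th = 0.522 V, R_th = 144 Ω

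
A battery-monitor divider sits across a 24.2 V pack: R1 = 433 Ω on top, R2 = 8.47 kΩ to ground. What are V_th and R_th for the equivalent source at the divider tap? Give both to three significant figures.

V_th = 23.0 V, R_th = 412 Ω

V_th is the open-circuit tap voltage: 24.2 × 8470/(433 + 8470) = 23.0 V.
With the supply zeroed, R1 and R2 appear in parallel from the tap: R_th = R1‖R2 = (433 × 8470)/8903 = 412 Ω.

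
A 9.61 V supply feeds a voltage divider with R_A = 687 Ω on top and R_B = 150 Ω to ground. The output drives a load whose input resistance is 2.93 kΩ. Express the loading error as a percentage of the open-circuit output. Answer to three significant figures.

The divider's output (Thévenin) resistance is R_A‖R_B = 123.1 Ω.
Fractional drop under load = R_th/(R_th + R_L) = 123.1 / (123.1 + 2930) = 0.04033.
So the output falls by 4.03 %.

4.03 %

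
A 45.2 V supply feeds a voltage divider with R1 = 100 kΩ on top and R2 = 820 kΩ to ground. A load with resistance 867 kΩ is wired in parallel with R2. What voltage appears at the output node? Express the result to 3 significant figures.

V_out ≈ 36.5 V

The load sits in parallel with R2: R2‖R_L = (820 × 867) / (820 + 867) = 421.4 kΩ.
V_out = 45.2 × 421.4 / (100 + 421.4) = 45.2 × 421.4/521.4 = 36.5 V.
(Unloaded it would have been 40.3 V.)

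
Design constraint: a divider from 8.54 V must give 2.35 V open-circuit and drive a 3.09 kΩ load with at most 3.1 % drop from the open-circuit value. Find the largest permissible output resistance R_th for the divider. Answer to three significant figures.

Loading drop = R_th/(R_th + R_L) ≤ 0.0310, so R_th ≤ R_L · ε/(1−ε) = 3.09 kΩ × 0.0310/0.9690 = 98.9 Ω.

R_th ≤ 98.9 Ω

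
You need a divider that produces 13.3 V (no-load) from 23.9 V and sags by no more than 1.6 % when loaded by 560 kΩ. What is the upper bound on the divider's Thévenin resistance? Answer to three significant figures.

R_th ≤ 9.11 kΩ

Loading drop = R_th/(R_th + R_L) ≤ 0.0160, so R_th ≤ R_L · ε/(1−ε) = 560 kΩ × 0.0160/0.9840 = 9.11 kΩ.
(Any R1, R2 with R2/(R1+R2) = 0.556 and R1‖R2 ≤ 9.11 kΩ will meet the spec.)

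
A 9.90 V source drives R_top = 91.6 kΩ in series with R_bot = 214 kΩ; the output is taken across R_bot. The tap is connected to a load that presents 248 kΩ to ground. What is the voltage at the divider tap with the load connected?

The load sits in parallel with R_bot: R_bot‖R_L = (214 × 248) / (214 + 248) = 114.9 kΩ.
V_out = 9.90 × 114.9 / (91.6 + 114.9) = 9.90 × 114.9/206.5 = 5.51 V.
(Unloaded it would have been 6.93 V.)

V_out ≈ 5.51 V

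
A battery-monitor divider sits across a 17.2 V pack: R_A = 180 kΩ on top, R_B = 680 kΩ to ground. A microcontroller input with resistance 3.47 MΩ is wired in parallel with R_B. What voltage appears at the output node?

V_out ≈ 13.1 V

The load sits in parallel with R_B: R_B‖R_L = (680 × 3470) / (680 + 3470) = 568.6 kΩ.
V_out = 17.2 × 568.6 / (180 + 568.6) = 17.2 × 568.6/748.6 = 13.1 V.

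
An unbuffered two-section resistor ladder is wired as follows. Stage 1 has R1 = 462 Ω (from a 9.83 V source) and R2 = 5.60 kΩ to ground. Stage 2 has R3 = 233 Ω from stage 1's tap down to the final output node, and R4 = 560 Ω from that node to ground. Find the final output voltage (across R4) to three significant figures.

V_out ≈ 4.17 V

Stage 2 presents R3+R4 = 793.0 Ω as a load on stage 1's tap.
Stage 1's lower leg becomes R2‖(R3+R4) = 694.6 Ω, so V_mid = 9.83 × 694.6/1157 = 5.904 V.
Stage 2 is itself unloaded: V_out = V_mid × R4/(R3+R4) = 5.904 × 560/793.0 = 4.17 V.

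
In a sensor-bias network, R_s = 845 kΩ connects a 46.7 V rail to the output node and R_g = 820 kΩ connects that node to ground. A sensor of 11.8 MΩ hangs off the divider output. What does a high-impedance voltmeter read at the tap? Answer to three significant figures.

The load sits in parallel with R_g: R_g‖R_L = (820 × 11800) / (820 + 11800) = 766.7 kΩ.
V_out = 46.7 × 766.7 / (845 + 766.7) = 46.7 × 766.7/1612 = 22.2 V.

V_out ≈ 22.2 V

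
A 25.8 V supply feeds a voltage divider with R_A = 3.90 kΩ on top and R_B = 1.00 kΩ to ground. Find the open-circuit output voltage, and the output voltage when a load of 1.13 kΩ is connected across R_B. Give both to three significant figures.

Open-circuit: V = 25.8 × 1.00/(3.90 + 1.00) = 5.27 V.
With the load, R_B becomes R_B‖R_L = 0.5305 kΩ, so V = 25.8 × 0.5305/4.431 = 3.09 V.

Unloaded: 5.27 V; loaded: 3.09 V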